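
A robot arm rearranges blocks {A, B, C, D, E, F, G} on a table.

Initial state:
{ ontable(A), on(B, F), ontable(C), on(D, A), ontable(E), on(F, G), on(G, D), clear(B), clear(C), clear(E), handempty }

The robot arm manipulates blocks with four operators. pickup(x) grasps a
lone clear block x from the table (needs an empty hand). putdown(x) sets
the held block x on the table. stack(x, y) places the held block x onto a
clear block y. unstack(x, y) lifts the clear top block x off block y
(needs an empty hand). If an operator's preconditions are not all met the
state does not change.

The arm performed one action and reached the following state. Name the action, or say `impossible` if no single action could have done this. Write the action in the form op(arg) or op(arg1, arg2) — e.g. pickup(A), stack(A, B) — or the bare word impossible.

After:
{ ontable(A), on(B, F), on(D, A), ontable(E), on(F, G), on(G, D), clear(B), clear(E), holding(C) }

pickup(C)

target: towers=[A/D/G/F/B; E] holding=C
     unstack(B, F) → towers=[A/D/G/F; C; E] holding=B
         pickup(E) → towers=[A/D/G/F/B; C] holding=E
         pickup(C) → towers=[A/D/G/F/B; E] holding=C  ← match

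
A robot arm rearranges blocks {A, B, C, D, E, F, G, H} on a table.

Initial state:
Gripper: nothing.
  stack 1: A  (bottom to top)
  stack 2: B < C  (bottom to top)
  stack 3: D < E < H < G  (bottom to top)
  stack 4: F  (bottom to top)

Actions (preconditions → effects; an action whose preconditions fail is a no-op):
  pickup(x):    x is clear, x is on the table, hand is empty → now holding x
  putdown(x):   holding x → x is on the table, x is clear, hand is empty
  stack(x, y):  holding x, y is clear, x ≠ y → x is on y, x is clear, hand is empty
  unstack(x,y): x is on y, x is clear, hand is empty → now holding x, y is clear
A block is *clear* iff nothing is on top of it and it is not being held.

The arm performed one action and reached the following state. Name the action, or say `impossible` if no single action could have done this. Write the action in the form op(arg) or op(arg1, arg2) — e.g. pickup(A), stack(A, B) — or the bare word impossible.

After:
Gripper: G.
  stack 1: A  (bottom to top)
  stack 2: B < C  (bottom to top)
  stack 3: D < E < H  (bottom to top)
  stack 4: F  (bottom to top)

target: towers=[A; B/C; D/E/H; F] holding=G
     unstack(G, H) → towers=[A; B/C; D/E/H; F] holding=G  ← match
         pickup(A) → towers=[B/C; D/E/H/G; F] holding=A
         pickup(F) → towers=[A; B/C; D/E/H/G] holding=F
     unstack(C, B) → towers=[A; B; D/E/H/G; F] holding=C

unstack(G, H)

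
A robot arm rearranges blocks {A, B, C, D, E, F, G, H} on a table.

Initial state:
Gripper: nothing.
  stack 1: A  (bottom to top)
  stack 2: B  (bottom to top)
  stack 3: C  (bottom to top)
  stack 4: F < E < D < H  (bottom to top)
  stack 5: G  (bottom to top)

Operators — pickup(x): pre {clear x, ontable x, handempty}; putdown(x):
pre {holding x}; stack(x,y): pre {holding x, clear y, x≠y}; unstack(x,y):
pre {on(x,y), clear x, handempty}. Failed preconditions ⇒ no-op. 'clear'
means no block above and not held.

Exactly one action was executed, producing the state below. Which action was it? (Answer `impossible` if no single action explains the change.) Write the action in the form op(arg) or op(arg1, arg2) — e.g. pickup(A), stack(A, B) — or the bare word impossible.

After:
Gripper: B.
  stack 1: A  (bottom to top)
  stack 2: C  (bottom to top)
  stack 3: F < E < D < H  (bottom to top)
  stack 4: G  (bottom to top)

pickup(B)

target: towers=[A; C; F/E/D/H; G] holding=B
         pickup(G) → towers=[A; B; C; F/E/D/H] holding=G
         pickup(A) → towers=[B; C; F/E/D/H; G] holding=A
     unstack(H, D) → towers=[A; B; C; F/E/D; G] holding=H
         pickup(B) → towers=[A; C; F/E/D/H; G] holding=B  ← match
         pickup(C) → towers=[A; B; F/E/D/H; G] holding=C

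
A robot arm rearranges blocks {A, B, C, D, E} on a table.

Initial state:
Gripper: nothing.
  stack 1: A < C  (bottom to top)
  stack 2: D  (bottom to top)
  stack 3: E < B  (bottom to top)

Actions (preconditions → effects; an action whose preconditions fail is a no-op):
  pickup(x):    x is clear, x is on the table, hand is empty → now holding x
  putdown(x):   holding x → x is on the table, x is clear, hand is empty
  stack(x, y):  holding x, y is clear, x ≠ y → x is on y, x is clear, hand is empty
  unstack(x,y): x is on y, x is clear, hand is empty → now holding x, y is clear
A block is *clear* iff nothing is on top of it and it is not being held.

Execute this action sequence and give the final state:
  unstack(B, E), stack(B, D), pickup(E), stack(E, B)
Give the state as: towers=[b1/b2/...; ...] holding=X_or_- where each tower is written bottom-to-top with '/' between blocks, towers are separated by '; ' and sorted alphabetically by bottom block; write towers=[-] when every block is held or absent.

step 1 (unstack(B, E)): towers=[A/C; D; E] holding=B
step 2 (stack(B, D)): towers=[A/C; D/B; E] holding=-
step 3 (pickup(E)): towers=[A/C; D/B] holding=E
step 4 (stack(E, B)): towers=[A/C; D/B/E] holding=-

towers=[A/C; D/B/E] holding=-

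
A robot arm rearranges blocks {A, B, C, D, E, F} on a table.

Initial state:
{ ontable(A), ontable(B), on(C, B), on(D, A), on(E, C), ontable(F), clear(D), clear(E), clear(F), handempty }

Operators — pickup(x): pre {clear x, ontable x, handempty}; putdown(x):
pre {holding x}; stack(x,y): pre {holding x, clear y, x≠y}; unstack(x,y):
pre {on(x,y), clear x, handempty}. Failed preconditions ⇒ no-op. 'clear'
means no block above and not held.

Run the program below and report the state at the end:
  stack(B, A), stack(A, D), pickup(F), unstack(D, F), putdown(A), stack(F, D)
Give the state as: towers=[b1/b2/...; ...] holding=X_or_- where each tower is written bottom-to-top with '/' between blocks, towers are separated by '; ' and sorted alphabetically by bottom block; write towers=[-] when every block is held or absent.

towers=[A/D/F; B/C/E] holding=-

step 1 (stack(B, A)) [no-op]: towers=[A/D; B/C/E; F] holding=-
step 2 (stack(A, D)) [no-op]: towers=[A/D; B/C/E; F] holding=-
step 3 (pickup(F)): towers=[A/D; B/C/E] holding=F
step 4 (unstack(D, F)) [no-op]: towers=[A/D; B/C/E] holding=F
step 5 (putdown(A)) [no-op]: towers=[A/D; B/C/E] holding=F
step 6 (stack(F, D)): towers=[A/D/F; B/C/E] holding=-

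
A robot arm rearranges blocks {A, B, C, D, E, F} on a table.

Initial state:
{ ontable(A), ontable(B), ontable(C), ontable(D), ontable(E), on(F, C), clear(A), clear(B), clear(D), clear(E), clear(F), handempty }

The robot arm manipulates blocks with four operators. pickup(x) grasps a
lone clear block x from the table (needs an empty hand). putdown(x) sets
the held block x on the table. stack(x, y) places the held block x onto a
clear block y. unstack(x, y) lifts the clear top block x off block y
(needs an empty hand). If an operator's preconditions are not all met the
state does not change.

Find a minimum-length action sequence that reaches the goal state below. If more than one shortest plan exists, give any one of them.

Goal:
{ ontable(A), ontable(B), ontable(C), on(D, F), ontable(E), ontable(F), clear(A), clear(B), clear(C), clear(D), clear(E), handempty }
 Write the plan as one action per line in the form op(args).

unstack(F, C)
putdown(F)
pickup(D)
stack(D, F)

step 1 (unstack(F, C)): towers=[A; B; C; D; E] holding=F
step 2 (putdown(F)): towers=[A; B; C; D; E; F] holding=-
step 3 (pickup(D)): towers=[A; B; C; E; F] holding=D
step 4 (stack(D, F)): towers=[A; B; C; E; F/D] holding=-
goal check: towers=[A; B; C; E; F/D] holding=- — reached (length 4, optimal by BFS)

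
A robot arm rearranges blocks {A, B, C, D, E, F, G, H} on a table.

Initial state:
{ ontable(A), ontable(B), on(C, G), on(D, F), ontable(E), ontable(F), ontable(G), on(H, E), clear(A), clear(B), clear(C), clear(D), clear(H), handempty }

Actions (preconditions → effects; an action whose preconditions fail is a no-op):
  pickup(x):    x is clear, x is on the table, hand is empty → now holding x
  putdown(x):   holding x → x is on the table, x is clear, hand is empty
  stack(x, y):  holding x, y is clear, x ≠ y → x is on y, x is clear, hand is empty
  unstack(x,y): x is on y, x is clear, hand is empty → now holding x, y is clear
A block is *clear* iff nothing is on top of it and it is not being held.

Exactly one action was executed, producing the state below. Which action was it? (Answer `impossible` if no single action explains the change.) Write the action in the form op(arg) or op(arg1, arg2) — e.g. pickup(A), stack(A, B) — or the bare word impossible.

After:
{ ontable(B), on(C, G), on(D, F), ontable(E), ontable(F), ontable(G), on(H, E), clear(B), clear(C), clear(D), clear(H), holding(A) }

target: towers=[B; E/H; F/D; G/C] holding=A
         pickup(A) → towers=[B; E/H; F/D; G/C] holding=A  ← match
     unstack(H, E) → towers=[A; B; E; F/D; G/C] holding=H
         pickup(B) → towers=[A; E/H; F/D; G/C] holding=B
     unstack(D, F) → towers=[A; B; E/H; F; G/C] holding=D
     unstack(C, G) → towers=[A; B; E/H; F/D; G] holding=C

pickup(A)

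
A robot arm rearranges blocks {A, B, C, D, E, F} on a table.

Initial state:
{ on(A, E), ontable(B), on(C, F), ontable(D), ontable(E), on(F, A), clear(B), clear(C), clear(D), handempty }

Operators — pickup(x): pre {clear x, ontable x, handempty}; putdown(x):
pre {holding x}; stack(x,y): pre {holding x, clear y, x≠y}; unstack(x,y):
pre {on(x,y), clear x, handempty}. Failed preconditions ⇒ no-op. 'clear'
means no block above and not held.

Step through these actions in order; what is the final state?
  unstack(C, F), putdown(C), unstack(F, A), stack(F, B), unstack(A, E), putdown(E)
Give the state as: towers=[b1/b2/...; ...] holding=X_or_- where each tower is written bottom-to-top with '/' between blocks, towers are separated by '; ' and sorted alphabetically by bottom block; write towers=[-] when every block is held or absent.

towers=[B/F; C; D; E] holding=A

step 1 (unstack(C, F)): towers=[B; D; E/A/F] holding=C
step 2 (putdown(C)): towers=[B; C; D; E/A/F] holding=-
step 3 (unstack(F, A)): towers=[B; C; D; E/A] holding=F
step 4 (stack(F, B)): towers=[B/F; C; D; E/A] holding=-
step 5 (unstack(A, E)): towers=[B/F; C; D; E] holding=A
step 6 (putdown(E)) [no-op]: towers=[B/F; C; D; E] holding=A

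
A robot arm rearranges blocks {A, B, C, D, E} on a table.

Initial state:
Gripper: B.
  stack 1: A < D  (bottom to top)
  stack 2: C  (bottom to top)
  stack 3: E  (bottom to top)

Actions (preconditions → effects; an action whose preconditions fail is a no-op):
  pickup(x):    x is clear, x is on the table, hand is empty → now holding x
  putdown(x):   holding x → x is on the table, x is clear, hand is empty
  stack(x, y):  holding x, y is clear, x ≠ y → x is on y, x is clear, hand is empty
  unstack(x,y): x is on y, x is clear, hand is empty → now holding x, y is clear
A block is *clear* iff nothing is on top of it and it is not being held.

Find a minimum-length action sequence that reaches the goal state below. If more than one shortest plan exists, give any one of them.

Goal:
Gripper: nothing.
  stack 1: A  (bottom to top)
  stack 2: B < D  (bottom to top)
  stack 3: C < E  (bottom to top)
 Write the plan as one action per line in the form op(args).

step 1 (putdown(B)): towers=[A/D; B; C; E] holding=-
step 2 (unstack(D, A)): towers=[A; B; C; E] holding=D
step 3 (stack(D, B)): towers=[A; B/D; C; E] holding=-
step 4 (pickup(E)): towers=[A; B/D; C] holding=E
step 5 (stack(E, C)): towers=[A; B/D; C/E] holding=-
goal check: towers=[A; B/D; C/E] holding=- — reached (length 5, optimal by BFS)

putdown(B)
unstack(D, A)
stack(D, B)
pickup(E)
stack(E, C)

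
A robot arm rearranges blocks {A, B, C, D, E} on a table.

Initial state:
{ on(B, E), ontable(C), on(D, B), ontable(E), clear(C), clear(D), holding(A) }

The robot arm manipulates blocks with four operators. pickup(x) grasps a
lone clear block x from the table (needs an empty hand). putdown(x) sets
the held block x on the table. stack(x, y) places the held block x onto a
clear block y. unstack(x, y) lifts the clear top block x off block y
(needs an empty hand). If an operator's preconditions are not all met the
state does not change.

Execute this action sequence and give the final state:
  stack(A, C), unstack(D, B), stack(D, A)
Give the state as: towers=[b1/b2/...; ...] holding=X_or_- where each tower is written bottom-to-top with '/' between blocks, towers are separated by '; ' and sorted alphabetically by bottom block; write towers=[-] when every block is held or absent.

towers=[C/A/D; E/B] holding=-

step 1 (stack(A, C)): towers=[C/A; E/B/D] holding=-
step 2 (unstack(D, B)): towers=[C/A; E/B] holding=D
step 3 (stack(D, A)): towers=[C/A/D; E/B] holding=-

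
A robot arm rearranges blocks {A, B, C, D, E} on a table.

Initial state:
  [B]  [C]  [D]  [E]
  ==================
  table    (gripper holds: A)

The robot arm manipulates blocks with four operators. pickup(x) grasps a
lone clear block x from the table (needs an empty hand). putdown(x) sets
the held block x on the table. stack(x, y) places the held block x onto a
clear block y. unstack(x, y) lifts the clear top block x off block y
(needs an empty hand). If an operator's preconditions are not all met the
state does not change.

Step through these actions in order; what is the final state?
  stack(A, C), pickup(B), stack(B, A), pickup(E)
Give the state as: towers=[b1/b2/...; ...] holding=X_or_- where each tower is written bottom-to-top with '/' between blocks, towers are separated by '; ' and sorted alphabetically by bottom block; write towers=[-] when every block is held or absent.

step 1 (stack(A, C)): towers=[B; C/A; D; E] holding=-
step 2 (pickup(B)): towers=[C/A; D; E] holding=B
step 3 (stack(B, A)): towers=[C/A/B; D; E] holding=-
step 4 (pickup(E)): towers=[C/A/B; D] holding=E

towers=[C/A/B; D] holding=E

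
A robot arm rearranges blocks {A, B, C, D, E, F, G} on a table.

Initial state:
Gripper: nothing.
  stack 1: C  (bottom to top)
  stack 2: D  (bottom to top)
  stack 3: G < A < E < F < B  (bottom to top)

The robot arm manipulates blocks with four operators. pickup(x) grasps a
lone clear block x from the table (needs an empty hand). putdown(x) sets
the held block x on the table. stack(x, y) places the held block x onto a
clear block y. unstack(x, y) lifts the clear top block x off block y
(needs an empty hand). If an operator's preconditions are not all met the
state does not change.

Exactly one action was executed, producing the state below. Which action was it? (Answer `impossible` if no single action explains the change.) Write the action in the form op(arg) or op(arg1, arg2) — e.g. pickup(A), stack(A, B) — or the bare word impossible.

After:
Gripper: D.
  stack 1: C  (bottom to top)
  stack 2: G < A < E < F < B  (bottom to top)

target: towers=[C; G/A/E/F/B] holding=D
     unstack(B, F) → towers=[C; D; G/A/E/F] holding=B
         pickup(D) → towers=[C; G/A/E/F/B] holding=D  ← match
         pickup(C) → towers=[D; G/A/E/F/B] holding=C

pickup(D)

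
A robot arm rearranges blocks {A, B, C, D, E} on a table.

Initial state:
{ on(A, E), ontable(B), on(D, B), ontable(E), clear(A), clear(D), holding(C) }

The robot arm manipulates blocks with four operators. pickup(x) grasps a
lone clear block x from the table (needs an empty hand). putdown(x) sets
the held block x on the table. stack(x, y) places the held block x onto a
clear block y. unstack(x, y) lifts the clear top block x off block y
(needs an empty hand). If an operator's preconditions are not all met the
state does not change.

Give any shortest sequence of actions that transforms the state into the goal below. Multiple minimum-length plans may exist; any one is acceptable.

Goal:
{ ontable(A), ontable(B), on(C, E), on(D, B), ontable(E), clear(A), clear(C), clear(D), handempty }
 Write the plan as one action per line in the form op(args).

putdown(C)
unstack(A, E)
putdown(A)
pickup(C)
stack(C, E)

step 1 (putdown(C)): towers=[B/D; C; E/A] holding=-
step 2 (unstack(A, E)): towers=[B/D; C; E] holding=A
step 3 (putdown(A)): towers=[A; B/D; C; E] holding=-
step 4 (pickup(C)): towers=[A; B/D; E] holding=C
step 5 (stack(C, E)): towers=[A; B/D; E/C] holding=-
goal check: towers=[A; B/D; E/C] holding=- — reached (length 5, optimal by BFS)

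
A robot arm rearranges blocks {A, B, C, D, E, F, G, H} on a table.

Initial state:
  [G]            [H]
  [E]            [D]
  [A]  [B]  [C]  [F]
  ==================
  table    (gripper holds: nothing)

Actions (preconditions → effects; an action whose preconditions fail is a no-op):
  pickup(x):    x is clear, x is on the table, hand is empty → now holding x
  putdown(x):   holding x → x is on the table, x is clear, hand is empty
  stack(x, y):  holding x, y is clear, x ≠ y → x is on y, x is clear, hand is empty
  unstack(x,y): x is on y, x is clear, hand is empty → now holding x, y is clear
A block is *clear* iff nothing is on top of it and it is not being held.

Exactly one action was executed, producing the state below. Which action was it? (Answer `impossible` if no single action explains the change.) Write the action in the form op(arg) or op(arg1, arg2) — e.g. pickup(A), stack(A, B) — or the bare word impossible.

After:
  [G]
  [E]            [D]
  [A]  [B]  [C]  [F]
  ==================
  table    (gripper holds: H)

unstack(H, D)

target: towers=[A/E/G; B; C; F/D] holding=H
     unstack(G, E) → towers=[A/E; B; C; F/D/H] holding=G
     unstack(H, D) → towers=[A/E/G; B; C; F/D] holding=H  ← match
         pickup(B) → towers=[A/E/G; C; F/D/H] holding=B
         pickup(C) → towers=[A/E/G; B; F/D/H] holding=C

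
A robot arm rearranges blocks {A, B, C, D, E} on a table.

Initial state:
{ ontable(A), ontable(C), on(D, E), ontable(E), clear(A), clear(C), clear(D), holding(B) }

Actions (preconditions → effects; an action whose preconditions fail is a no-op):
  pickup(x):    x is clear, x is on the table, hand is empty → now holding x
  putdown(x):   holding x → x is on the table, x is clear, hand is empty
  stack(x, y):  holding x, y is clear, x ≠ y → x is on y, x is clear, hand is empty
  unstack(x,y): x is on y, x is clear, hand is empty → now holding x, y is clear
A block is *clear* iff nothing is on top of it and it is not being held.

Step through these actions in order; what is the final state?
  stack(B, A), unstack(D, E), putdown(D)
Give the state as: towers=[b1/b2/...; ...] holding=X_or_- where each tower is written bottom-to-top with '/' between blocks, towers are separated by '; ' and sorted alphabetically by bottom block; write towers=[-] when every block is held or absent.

step 1 (stack(B, A)): towers=[A/B; C; E/D] holding=-
step 2 (unstack(D, E)): towers=[A/B; C; E] holding=D
step 3 (putdown(D)): towers=[A/B; C; D; E] holding=-

towers=[A/B; C; D; E] holding=-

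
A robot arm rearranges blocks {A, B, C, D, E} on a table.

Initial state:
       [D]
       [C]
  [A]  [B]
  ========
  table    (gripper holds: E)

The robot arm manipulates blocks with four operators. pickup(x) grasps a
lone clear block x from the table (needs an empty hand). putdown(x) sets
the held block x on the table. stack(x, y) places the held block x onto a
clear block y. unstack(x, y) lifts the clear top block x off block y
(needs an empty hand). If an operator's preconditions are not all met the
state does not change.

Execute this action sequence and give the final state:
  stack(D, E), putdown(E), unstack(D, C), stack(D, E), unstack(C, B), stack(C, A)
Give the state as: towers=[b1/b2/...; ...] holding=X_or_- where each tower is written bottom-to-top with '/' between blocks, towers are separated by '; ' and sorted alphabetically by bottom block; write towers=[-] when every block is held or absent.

step 1 (stack(D, E)) [no-op]: towers=[A; B/C/D] holding=E
step 2 (putdown(E)): towers=[A; B/C/D; E] holding=-
step 3 (unstack(D, C)): towers=[A; B/C; E] holding=D
step 4 (stack(D, E)): towers=[A; B/C; E/D] holding=-
step 5 (unstack(C, B)): towers=[A; B; E/D] holding=C
step 6 (stack(C, A)): towers=[A/C; B; E/D] holding=-

towers=[A/C; B; E/D] holding=-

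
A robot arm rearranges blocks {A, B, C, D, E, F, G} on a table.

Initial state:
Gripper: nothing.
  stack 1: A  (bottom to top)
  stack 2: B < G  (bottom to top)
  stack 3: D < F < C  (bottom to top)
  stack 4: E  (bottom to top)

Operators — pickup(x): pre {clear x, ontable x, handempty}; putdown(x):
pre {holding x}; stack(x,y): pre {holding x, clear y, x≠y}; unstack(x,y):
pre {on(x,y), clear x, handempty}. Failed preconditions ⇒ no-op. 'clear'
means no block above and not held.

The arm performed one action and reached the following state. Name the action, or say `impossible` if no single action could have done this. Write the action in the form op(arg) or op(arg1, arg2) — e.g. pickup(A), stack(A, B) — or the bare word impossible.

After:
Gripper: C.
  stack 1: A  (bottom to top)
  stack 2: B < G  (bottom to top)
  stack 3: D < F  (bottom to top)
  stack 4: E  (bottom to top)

target: towers=[A; B/G; D/F; E] holding=C
     unstack(G, B) → towers=[A; B; D/F/C; E] holding=G
         pickup(A) → towers=[B/G; D/F/C; E] holding=A
         pickup(E) → towers=[A; B/G; D/F/C] holding=E
     unstack(C, F) → towers=[A; B/G; D/F; E] holding=C  ← match

unstack(C, F)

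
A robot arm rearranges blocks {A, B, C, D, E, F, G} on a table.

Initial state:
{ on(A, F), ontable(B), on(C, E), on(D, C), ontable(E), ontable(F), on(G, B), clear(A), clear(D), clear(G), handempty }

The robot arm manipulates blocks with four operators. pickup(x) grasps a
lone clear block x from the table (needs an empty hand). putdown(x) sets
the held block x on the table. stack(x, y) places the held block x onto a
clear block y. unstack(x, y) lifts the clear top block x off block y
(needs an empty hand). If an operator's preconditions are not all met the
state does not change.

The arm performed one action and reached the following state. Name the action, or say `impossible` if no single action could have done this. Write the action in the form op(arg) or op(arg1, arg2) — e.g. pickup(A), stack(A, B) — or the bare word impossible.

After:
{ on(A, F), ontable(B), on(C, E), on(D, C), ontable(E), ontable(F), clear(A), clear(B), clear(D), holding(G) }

target: towers=[B; E/C/D; F/A] holding=G
     unstack(G, B) → towers=[B; E/C/D; F/A] holding=G  ← match
     unstack(D, C) → towers=[B/G; E/C; F/A] holding=D
     unstack(A, F) → towers=[B/G; E/C/D; F] holding=A

unstack(G, B)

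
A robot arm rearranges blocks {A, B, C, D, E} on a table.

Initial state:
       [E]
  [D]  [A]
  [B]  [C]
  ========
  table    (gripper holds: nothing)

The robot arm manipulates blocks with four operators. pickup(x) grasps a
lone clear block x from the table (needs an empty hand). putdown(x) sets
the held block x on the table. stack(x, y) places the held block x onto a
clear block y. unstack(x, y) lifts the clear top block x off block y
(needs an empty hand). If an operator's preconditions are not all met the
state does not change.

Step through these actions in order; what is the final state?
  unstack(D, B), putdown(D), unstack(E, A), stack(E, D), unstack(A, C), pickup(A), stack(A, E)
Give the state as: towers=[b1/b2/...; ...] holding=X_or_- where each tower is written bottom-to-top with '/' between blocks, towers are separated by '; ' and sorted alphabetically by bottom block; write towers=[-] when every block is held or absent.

step 1 (unstack(D, B)): towers=[B; C/A/E] holding=D
step 2 (putdown(D)): towers=[B; C/A/E; D] holding=-
step 3 (unstack(E, A)): towers=[B; C/A; D] holding=E
step 4 (stack(E, D)): towers=[B; C/A; D/E] holding=-
step 5 (unstack(A, C)): towers=[B; C; D/E] holding=A
step 6 (pickup(A)) [no-op]: towers=[B; C; D/E] holding=A
step 7 (stack(A, E)): towers=[B; C; D/E/A] holding=-

towers=[B; C; D/E/A] holding=-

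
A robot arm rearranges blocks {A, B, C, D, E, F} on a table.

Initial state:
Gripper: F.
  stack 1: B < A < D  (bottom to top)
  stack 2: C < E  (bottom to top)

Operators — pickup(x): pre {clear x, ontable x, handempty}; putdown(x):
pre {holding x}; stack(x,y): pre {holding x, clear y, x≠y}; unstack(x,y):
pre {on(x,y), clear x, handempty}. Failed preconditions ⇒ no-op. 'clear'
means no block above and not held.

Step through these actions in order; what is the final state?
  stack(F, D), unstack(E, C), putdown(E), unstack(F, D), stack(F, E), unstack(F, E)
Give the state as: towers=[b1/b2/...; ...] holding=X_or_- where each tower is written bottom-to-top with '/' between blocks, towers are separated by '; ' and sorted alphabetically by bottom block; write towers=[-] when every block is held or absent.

step 1 (stack(F, D)): towers=[B/A/D/F; C/E] holding=-
step 2 (unstack(E, C)): towers=[B/A/D/F; C] holding=E
step 3 (putdown(E)): towers=[B/A/D/F; C; E] holding=-
step 4 (unstack(F, D)): towers=[B/A/D; C; E] holding=F
step 5 (stack(F, E)): towers=[B/A/D; C; E/F] holding=-
step 6 (unstack(F, E)): towers=[B/A/D; C; E] holding=F

towers=[B/A/D; C; E] holding=F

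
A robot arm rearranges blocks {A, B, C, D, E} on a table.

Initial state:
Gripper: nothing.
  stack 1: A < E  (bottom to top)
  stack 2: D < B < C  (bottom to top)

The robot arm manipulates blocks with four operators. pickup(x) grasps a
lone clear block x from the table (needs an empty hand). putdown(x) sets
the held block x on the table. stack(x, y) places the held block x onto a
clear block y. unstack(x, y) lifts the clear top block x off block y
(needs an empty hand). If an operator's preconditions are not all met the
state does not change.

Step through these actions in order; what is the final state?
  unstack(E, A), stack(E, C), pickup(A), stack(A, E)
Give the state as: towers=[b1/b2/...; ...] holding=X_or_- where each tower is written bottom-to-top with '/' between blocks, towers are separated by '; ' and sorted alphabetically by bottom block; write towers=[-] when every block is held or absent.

step 1 (unstack(E, A)): towers=[A; D/B/C] holding=E
step 2 (stack(E, C)): towers=[A; D/B/C/E] holding=-
step 3 (pickup(A)): towers=[D/B/C/E] holding=A
step 4 (stack(A, E)): towers=[D/B/C/E/A] holding=-

towers=[D/B/C/E/A] holding=-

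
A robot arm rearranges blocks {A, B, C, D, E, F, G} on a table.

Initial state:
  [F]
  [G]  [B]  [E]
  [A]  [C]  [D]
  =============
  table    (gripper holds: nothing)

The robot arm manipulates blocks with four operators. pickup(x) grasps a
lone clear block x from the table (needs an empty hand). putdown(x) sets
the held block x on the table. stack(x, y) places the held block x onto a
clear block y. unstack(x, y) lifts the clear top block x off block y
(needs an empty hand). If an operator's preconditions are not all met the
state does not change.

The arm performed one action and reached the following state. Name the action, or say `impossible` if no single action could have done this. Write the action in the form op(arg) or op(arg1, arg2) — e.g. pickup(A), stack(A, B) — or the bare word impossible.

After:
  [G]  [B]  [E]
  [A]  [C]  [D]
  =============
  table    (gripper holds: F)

target: towers=[A/G; C/B; D/E] holding=F
     unstack(B, C) → towers=[A/G/F; C; D/E] holding=B
     unstack(F, G) → towers=[A/G; C/B; D/E] holding=F  ← match
     unstack(E, D) → towers=[A/G/F; C/B; D] holding=E

unstack(F, G)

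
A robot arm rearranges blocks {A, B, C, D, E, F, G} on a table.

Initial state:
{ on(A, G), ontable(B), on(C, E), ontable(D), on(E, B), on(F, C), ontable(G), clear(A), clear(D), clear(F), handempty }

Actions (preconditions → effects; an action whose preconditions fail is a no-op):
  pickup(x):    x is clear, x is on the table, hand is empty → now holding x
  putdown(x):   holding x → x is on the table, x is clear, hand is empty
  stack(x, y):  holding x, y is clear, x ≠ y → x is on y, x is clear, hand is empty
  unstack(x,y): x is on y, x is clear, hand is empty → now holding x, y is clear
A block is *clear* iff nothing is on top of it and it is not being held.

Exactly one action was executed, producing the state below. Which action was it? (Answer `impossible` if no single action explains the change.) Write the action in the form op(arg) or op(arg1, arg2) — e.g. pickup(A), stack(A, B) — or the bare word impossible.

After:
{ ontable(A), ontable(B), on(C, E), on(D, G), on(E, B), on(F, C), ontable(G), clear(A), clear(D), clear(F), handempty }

target: towers=[A; B/E/C/F; G/D] holding=-
     unstack(F, C) → towers=[B/E/C; D; G/A] holding=F
         pickup(D) → towers=[B/E/C/F; G/A] holding=D
     unstack(A, G) → towers=[B/E/C/F; D; G] holding=A
none of the 3 applicable actions match → impossible

impossible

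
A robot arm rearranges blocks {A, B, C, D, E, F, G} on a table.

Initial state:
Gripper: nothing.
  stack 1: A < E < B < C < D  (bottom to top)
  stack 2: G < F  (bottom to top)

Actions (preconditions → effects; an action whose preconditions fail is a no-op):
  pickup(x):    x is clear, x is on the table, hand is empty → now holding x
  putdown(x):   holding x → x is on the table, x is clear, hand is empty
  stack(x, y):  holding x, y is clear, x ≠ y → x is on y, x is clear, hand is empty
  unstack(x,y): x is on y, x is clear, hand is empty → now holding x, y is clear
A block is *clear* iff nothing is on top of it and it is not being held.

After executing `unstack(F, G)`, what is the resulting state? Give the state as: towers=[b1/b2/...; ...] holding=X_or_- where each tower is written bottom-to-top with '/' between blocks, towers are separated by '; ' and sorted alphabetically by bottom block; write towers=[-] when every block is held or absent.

before: towers=[A/E/B/C/D; G/F] holding=-
pre[unstack(F, G)]: on(F,G) ok, clear(F) ok, handempty ok
all met → apply unstack(F, G)
after:  towers=[A/E/B/C/D; G] holding=F

towers=[A/E/B/C/D; G] holding=F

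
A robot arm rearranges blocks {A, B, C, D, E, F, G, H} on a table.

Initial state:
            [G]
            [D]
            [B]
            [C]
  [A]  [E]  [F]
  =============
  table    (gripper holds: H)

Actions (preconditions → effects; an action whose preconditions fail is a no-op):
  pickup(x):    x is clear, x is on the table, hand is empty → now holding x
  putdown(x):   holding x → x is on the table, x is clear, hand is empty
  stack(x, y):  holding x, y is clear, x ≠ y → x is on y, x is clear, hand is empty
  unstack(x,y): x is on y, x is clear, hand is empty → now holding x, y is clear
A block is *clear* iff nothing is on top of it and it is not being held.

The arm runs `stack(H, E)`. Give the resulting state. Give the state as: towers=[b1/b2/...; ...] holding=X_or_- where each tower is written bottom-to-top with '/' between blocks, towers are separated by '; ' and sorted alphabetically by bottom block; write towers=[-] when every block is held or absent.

before: towers=[A; E; F/C/B/D/G] holding=H
pre[stack(H, E)]: holding(H) ok, clear(E) ok, H≠E ok
all met → apply stack(H, E)
after:  towers=[A; E/H; F/C/B/D/G] holding=-

towers=[A; E/H; F/C/B/D/G] holding=-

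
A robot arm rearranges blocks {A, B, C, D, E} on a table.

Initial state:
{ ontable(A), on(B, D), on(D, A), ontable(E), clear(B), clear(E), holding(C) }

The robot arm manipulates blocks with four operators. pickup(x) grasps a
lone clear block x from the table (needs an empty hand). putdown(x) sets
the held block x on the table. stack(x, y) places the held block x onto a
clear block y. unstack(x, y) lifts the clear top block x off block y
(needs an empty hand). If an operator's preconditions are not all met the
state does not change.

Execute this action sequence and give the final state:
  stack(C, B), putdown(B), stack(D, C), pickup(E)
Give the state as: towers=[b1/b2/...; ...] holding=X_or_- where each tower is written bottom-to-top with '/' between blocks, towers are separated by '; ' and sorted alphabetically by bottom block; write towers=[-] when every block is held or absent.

towers=[A/D/B/C] holding=E

step 1 (stack(C, B)): towers=[A/D/B/C; E] holding=-
step 2 (putdown(B)) [no-op]: towers=[A/D/B/C; E] holding=-
step 3 (stack(D, C)) [no-op]: towers=[A/D/B/C; E] holding=-
step 4 (pickup(E)): towers=[A/D/B/C] holding=E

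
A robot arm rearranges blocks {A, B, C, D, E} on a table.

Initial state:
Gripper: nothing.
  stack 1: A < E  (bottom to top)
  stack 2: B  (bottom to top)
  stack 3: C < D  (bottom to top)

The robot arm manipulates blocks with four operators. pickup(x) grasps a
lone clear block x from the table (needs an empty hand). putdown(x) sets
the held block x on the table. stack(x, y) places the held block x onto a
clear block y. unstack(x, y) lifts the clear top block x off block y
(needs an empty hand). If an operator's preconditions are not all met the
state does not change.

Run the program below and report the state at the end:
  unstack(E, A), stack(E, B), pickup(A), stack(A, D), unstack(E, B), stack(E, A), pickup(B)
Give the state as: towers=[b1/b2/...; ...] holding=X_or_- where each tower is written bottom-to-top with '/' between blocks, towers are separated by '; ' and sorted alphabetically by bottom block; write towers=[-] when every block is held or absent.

towers=[C/D/A/E] holding=B

step 1 (unstack(E, A)): towers=[A; B; C/D] holding=E
step 2 (stack(E, B)): towers=[A; B/E; C/D] holding=-
step 3 (pickup(A)): towers=[B/E; C/D] holding=A
step 4 (stack(A, D)): towers=[B/E; C/D/A] holding=-
step 5 (unstack(E, B)): towers=[B; C/D/A] holding=E
step 6 (stack(E, A)): towers=[B; C/D/A/E] holding=-
step 7 (pickup(B)): towers=[C/D/A/E] holding=B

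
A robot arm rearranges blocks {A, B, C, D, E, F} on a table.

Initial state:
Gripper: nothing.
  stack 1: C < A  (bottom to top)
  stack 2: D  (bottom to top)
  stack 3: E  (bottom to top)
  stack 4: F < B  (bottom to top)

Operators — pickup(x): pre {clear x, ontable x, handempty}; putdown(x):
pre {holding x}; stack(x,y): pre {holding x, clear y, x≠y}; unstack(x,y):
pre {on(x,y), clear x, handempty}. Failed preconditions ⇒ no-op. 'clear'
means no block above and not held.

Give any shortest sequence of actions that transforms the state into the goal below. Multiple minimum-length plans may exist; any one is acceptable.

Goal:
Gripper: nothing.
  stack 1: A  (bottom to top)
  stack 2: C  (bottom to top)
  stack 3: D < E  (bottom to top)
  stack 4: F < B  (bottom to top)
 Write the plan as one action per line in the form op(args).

unstack(A, C)
putdown(A)
pickup(E)
stack(E, D)

step 1 (unstack(A, C)): towers=[C; D; E; F/B] holding=A
step 2 (putdown(A)): towers=[A; C; D; E; F/B] holding=-
step 3 (pickup(E)): towers=[A; C; D; F/B] holding=E
step 4 (stack(E, D)): towers=[A; C; D/E; F/B] holding=-
goal check: towers=[A; C; D/E; F/B] holding=- — reached (length 4, optimal by BFS)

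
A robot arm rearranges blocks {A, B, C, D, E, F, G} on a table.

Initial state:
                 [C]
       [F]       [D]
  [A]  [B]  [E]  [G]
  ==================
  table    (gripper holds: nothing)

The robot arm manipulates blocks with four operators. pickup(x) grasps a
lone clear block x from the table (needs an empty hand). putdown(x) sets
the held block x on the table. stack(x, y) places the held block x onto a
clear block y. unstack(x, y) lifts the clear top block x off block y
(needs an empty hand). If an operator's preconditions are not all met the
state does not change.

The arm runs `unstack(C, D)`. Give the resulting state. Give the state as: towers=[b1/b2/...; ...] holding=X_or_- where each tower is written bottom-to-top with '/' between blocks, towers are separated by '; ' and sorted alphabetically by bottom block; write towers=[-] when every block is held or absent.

before: towers=[A; B/F; E; G/D/C] holding=-
pre[unstack(C, D)]: on(C,D) ✓, clear(C) ✓, handempty ✓
all met → apply unstack(C, D)
after:  towers=[A; B/F; E; G/D] holding=C

towers=[A; B/F; E; G/D] holding=C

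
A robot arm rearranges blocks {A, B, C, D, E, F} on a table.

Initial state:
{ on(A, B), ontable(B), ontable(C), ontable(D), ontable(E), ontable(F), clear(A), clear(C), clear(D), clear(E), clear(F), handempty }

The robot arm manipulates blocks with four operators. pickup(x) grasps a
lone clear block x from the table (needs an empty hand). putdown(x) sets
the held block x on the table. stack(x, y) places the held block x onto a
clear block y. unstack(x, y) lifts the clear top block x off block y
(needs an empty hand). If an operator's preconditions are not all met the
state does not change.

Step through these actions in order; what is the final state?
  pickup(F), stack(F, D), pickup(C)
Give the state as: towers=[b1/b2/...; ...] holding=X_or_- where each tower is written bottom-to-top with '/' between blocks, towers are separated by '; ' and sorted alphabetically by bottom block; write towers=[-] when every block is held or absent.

step 1 (pickup(F)): towers=[B/A; C; D; E] holding=F
step 2 (stack(F, D)): towers=[B/A; C; D/F; E] holding=-
step 3 (pickup(C)): towers=[B/A; D/F; E] holding=C

towers=[B/A; D/F; E] holding=C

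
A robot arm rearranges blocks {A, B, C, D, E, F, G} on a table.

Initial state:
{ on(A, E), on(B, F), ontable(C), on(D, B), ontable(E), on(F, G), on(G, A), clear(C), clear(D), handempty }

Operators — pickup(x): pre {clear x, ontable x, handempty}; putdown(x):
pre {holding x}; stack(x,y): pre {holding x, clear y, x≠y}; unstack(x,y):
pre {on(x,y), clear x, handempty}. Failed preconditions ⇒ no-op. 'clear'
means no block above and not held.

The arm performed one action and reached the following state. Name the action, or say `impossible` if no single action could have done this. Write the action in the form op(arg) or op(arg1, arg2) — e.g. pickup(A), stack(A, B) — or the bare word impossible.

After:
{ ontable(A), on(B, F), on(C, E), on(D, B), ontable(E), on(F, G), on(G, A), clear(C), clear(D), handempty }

impossible

target: towers=[A/G/F/B/D; E/C] holding=-
     unstack(D, B) → towers=[C; E/A/G/F/B] holding=D
         pickup(C) → towers=[E/A/G/F/B/D] holding=C
none of the 2 applicable actions match → impossible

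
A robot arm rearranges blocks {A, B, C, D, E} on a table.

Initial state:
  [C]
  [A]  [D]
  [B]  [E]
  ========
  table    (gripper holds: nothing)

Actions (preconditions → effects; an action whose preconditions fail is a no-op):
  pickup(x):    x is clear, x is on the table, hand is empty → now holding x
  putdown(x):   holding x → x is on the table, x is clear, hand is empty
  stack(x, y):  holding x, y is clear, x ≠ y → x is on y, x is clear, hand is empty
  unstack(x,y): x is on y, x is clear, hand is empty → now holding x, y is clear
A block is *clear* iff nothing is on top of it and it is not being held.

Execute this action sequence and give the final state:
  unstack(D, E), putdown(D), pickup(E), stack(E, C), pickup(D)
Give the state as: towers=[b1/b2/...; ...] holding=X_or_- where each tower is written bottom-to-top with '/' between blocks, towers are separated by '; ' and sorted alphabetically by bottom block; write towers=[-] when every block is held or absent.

step 1 (unstack(D, E)): towers=[B/A/C; E] holding=D
step 2 (putdown(D)): towers=[B/A/C; D; E] holding=-
step 3 (pickup(E)): towers=[B/A/C; D] holding=E
step 4 (stack(E, C)): towers=[B/A/C/E; D] holding=-
step 5 (pickup(D)): towers=[B/A/C/E] holding=D

towers=[B/A/C/E] holding=D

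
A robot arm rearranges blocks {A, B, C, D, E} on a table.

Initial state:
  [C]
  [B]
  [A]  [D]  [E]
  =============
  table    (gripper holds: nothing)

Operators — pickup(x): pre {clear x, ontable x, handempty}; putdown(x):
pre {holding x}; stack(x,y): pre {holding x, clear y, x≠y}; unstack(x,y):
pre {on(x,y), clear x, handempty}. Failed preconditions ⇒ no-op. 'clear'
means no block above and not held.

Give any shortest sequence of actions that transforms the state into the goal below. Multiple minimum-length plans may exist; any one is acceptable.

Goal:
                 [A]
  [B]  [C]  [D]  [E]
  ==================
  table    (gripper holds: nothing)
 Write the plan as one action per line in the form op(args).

unstack(C, B)
putdown(C)
unstack(B, A)
putdown(B)
pickup(A)
stack(A, E)

step 1 (unstack(C, B)): towers=[A/B; D; E] holding=C
step 2 (putdown(C)): towers=[A/B; C; D; E] holding=-
step 3 (unstack(B, A)): towers=[A; C; D; E] holding=B
step 4 (putdown(B)): towers=[A; B; C; D; E] holding=-
step 5 (pickup(A)): towers=[B; C; D; E] holding=A
step 6 (stack(A, E)): towers=[B; C; D; E/A] holding=-
goal check: towers=[B; C; D; E/A] holding=- — reached (length 6, optimal by BFS)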